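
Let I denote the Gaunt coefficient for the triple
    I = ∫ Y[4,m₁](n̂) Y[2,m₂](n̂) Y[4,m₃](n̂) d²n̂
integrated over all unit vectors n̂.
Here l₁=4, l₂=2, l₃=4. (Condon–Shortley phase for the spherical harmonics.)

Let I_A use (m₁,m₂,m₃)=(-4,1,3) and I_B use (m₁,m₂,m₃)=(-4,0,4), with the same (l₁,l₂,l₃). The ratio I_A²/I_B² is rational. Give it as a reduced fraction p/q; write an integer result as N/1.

Same 4,2,4: normalisation and zero-m 3j drop out of the ratio.
A: Δ: 2! 6! 2! / 11! → 1/13860; sum: t=2:+1/1440 = 1/1440; 3j²(4 2 4; -4 1 3) = Δ·Π!·Σ² = 7/165  (sign -1)
B: Δ: 2! 6! 2! / 11! → 1/13860; sum: t=2:+1/2880 = 1/2880; 3j²(4 2 4; -4 0 4) = Δ·Π!·Σ² = 28/495  (sign +1)
I_A²/I_B² = (7/165)/(28/495) = 3/4

3/4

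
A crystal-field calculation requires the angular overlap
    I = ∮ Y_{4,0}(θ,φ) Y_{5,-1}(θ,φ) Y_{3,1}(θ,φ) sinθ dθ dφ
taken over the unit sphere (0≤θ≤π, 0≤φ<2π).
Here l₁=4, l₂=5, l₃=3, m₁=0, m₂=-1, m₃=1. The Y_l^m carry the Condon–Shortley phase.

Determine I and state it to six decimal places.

-0.086020

Checks pass: Σm=0; 12 even; l₃=3∈[1,9].
(2·4+1)(2·5+1)(2·3+1) = 693
Δ: 6! 2! 4! / 13! → 1/180180
sum: t=2:+1/576 t=3:−1/144 t=4:+1/576 = -1/288
3j²(4 5 3; 0 0 0) = Δ·Π!·Σ² = 20/1001  (sign +1)
sum: t=2:+1/384 t=3:−1/216 t=4:+1/2304 = -11/6912
3j²(4 5 3; 0 -1 1) = Δ·Π!·Σ² = 11/1638  (sign -1)
combine: 4πI² = 693·20/1001·11/1638 = 110/1183
take √, sign -1: I = -0.08601992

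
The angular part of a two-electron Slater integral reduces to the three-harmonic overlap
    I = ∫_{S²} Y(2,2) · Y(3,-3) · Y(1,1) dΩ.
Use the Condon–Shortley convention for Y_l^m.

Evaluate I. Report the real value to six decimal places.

Checks pass: Σm=0; 6 even; l₃=1∈[1,5].
(2·2+1)(2·3+1)(2·1+1) = 105
Δ: 4! 0! 2! / 7! → 1/105
sum: t=2:+1/4 = 1/4
3j²(2 3 1; 0 0 0) = Δ·Π!·Σ² = 3/35  (sign -1)
sum: t=0:+1/48 = 1/48
3j²(2 3 1; 2 -3 1) = Δ·Π!·Σ² = 1/7  (sign +1)
combine: 4πI² = 105·3/35·1/7 = 9/7
take √, sign -1: I = -0.31986543

-0.319865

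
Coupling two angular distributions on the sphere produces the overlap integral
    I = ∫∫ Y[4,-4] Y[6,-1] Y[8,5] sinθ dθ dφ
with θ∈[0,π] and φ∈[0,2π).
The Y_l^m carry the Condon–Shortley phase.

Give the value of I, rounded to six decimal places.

0.188804

m-sum 0 ✓  L=18 even ✓  2≤8≤10 ✓
Π(2lᵢ+1) = 9×13×17 = 1989
triangle coeff Δ(4,6,8) = 1/23279256
Σ_t [0,2]: t=0:+1/1658880 t=1:−1/518400 t=2:+1/1658880 = -1/1382400
(3j)²=504/46189 [(4 6 8; 0 0 0)], sign=-1
Σ_t [2,2]: t=2:+1/43545600 = 1/43545600
(3j)²=20/969 [(4 6 8; -4 -1 5)], sign=-1
⇒ 4πI² = 30240/67507
I = (+1)√(30240/67507/(4π)) = 0.18880416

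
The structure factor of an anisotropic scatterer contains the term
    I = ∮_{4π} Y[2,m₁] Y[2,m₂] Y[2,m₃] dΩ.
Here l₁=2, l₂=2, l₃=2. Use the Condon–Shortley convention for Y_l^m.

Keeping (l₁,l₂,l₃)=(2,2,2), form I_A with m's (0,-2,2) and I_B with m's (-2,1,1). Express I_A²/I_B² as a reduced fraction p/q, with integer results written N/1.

l's match ⇒ only the (l;m) 3-j factors differ between A and B.
A: triangle coeff Δ(2,2,2) = 1/630; Σ_t [0,0]: t=0:+1/8 = 1/8; (3j)²=2/35 [(2 2 2; 0 -2 2)], sign=+1
B: triangle coeff Δ(2,2,2) = 1/630; Σ_t [2,2]: t=2:+1/4 = 1/4; (3j)²=3/35 [(2 2 2; -2 1 1)], sign=-1
I_A²/I_B² = (2/35)/(3/35) = 2/3

2/3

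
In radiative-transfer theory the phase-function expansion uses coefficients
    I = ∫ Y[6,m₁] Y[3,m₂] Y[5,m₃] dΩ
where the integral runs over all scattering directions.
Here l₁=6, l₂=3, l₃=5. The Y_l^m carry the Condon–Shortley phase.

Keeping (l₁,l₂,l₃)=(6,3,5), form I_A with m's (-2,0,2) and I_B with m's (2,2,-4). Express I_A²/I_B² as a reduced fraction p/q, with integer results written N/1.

8/45

Shared (l₁,l₂,l₃)=(6,3,5): N and (l;000)² cancel in I_A²/I_B².
A: Δ = 4!·8!·2!/15! = 1/675675; Racah Σ t=1..3: t=1:−1/60480 t=2:+1/5760 t=3:−1/8640 = 1/24192; ⇒ 3j(6 3 5; -2 0 2)² = 8/3003, sgn -1
B: Δ = 4!·8!·2!/15! = 1/675675; Racah Σ t=3..4: t=3:−1/60480 t=4:+1/967680 = -1/64512; ⇒ 3j(6 3 5; 2 2 -4)² = 15/1001, sgn +1
I_A²/I_B² = (8/3003)/(15/1001) = 8/45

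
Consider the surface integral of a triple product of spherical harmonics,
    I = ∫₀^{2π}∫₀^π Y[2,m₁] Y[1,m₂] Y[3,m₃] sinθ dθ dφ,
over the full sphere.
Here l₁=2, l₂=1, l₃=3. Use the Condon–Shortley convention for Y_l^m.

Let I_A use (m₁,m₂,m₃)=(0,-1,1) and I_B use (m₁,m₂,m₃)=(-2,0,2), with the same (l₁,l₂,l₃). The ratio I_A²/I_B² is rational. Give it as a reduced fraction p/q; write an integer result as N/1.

6/5

Shared (l₁,l₂,l₃)=(2,1,3): N and (l;000)² cancel in I_A²/I_B².
A: Δ = 0!·4!·2!/7! = 1/105; Racah Σ t=0..0: t=0:+1/8 = 1/8; ⇒ 3j(2 1 3; 0 -1 1)² = 2/35, sgn +1
B: Δ = 0!·4!·2!/7! = 1/105; Racah Σ t=0..0: t=0:+1/24 = 1/24; ⇒ 3j(2 1 3; -2 0 2)² = 1/21, sgn -1
I_A²/I_B² = (2/35)/(1/21) = 6/5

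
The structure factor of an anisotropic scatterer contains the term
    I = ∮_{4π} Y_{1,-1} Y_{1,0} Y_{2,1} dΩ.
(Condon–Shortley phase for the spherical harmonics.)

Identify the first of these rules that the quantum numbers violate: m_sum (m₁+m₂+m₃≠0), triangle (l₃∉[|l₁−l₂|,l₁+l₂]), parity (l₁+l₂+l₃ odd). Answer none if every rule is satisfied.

none

m₁+m₂+m₃ = -1 + 0 + 1 = 0  ✓
triangle: |1−1|=0 ≤ l₃=2 ≤ 1+1=2  ✓
parity: l₁+l₂+l₃ = 4 is even  ✓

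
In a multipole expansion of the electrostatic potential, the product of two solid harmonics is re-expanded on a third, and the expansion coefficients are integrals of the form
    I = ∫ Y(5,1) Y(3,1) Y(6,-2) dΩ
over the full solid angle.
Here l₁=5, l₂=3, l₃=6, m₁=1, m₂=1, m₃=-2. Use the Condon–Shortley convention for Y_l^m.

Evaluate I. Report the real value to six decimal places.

0.134828

Checks pass: Σm=0; 14 even; l₃=6∈[2,8].
(2·5+1)(2·3+1)(2·6+1) = 1001
Δ: 2! 8! 4! / 15! → 1/675675
sum: t=0:+1/8640 t=1:−1/2304 t=2:+1/8640 = -7/34560
3j²(5 3 6; 0 0 0) = Δ·Π!·Σ² = 7/429  (sign -1)
sum: t=0:+1/27648 t=1:−1/4320 t=2:+1/11520 = -1/9216
3j²(5 3 6; 1 1 -2) = Δ·Π!·Σ² = 2/143  (sign -1)
combine: 4πI² = 1001·7/429·2/143 = 98/429
take √, sign +1: I = 0.13482780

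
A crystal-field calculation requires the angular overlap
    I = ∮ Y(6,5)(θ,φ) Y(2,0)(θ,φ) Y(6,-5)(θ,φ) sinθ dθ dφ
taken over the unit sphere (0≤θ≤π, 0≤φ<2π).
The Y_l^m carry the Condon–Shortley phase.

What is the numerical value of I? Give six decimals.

Checks pass: Σm=0; 14 even; l₃=6∈[4,8].
(2·6+1)(2·2+1)(2·6+1) = 845
Δ: 2! 10! 2! / 15! → 1/90090
sum: t=0:+1/69120 t=1:−1/14400 t=2:+1/69120 = -7/172800
3j²(6 2 6; 0 0 0) = Δ·Π!·Σ² = 14/715  (sign -1)
sum: t=0:+1/1451520 t=1:−1/3628800 = 1/2419200
3j²(6 2 6; 5 0 -5) = Δ·Π!·Σ² = 11/910  (sign -1)
combine: 4πI² = 845·14/715·11/910 = 1/5
take √, sign +1: I = 0.12615663

0.126157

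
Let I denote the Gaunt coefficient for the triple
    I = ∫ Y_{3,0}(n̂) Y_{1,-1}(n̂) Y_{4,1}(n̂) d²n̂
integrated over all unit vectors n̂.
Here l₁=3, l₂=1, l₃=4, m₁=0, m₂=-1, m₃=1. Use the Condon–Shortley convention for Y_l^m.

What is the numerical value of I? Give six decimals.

-0.194664

Rules hold: Σm=0, L=8 even, 2≤4≤4.
N = 7·3·9 = 189
Δ = 0!·6!·2!/9! = 1/252
Racah Σ t=0..0: t=0:+1/36 = 1/36
⇒ 3j(3 1 4; 0 0 0)² = 4/63, sgn +1
Racah Σ t=0..0: t=0:+1/72 = 1/72
⇒ 3j(3 1 4; 0 -1 1)² = 5/126, sgn -1
4πI² = N·(3j₀)²·(3jₘ)² = 10/21
I = -1·√(0.47619/4π) = -0.19466390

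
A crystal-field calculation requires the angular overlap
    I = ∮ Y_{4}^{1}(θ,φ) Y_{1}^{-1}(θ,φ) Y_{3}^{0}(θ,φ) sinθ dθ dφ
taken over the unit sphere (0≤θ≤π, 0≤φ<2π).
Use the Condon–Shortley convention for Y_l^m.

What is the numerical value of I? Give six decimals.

Checks pass: Σm=0; 8 even; l₃=3∈[3,5].
(2·4+1)(2·1+1)(2·3+1) = 189
Δ: 2! 6! 0! / 9! → 1/252
sum: t=1:−1/36 = -1/36
3j²(4 1 3; 0 0 0) = Δ·Π!·Σ² = 4/63  (sign +1)
sum: t=0:+1/72 = 1/72
3j²(4 1 3; 1 -1 0) = Δ·Π!·Σ² = 5/126  (sign -1)
combine: 4πI² = 189·4/63·5/126 = 10/21
take √, sign -1: I = -0.19466390

-0.194664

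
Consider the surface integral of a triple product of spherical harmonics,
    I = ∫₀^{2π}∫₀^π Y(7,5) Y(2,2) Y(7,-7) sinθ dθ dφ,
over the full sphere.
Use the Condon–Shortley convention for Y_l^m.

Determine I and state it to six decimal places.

Rules hold: Σm=0, L=16 even, 5≤7≤9.
N = 15·5·15 = 1125
Δ = 2!·12!·2!/17! = 1/185640
Racah Σ t=0..2: t=0:+1/2419200 t=1:−1/518400 t=2:+1/2419200 = -1/907200
⇒ 3j(7 2 7; 0 0 0)² = 56/3315, sgn +1
Racah Σ t=2..2: t=2:+1/1916006400 = 1/1916006400
⇒ 3j(7 2 7; 5 2 -7)² = 1/340, sgn +1
4πI² = N·(3j₀)²·(3jₘ)² = 210/3757
I = +1·√(0.0558957/4π) = 0.06669359

0.066694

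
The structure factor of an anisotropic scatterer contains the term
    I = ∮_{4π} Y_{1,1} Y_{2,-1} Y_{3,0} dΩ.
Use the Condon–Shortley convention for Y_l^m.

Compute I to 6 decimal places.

0.143048

Checks pass: Σm=0; 6 even; l₃=3∈[1,3].
(2·1+1)(2·2+1)(2·3+1) = 105
Δ: 0! 2! 4! / 7! → 1/105
sum: t=0:+1/4 = 1/4
3j²(1 2 3; 0 0 0) = Δ·Π!·Σ² = 3/35  (sign -1)
sum: t=0:+1/12 = 1/12
3j²(1 2 3; 1 -1 0) = Δ·Π!·Σ² = 1/35  (sign -1)
combine: 4πI² = 105·3/35·1/35 = 9/35
take √, sign +1: I = 0.14304817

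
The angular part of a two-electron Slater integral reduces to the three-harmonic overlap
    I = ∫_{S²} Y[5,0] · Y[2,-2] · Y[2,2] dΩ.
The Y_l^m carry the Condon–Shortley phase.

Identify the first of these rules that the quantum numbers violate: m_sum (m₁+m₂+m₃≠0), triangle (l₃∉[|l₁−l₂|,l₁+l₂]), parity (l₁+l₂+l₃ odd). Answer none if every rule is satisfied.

azimuthal sum: 0 − 2 + 2 = 0  ✓
3 ≤ 2 ≤ 7 (triangle on l)  ✗
L = 5 + 2 + 2 = 9 (odd)

triangle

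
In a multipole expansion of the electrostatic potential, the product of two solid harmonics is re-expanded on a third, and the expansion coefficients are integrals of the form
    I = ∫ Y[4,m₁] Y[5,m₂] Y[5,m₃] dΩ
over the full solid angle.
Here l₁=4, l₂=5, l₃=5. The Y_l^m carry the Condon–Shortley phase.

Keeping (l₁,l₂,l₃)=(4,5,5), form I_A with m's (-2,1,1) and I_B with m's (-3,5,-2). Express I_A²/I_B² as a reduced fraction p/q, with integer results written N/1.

Same 4,5,5: normalisation and zero-m 3j drop out of the ratio.
A: Δ: 4! 4! 6! / 15! → 1/3153150; sum: t=2:+1/4608 t=3:−1/1296 t=4:+1/4608 = -7/20736; 3j²(4 5 5; -2 1 1) = Δ·Π!·Σ² = 20/1287  (sign -1)
B: Δ: 4! 4! 6! / 15! → 1/3153150; sum: t=4:+1/103680 = 1/103680; 3j²(4 5 5; -3 5 -2) = Δ·Π!·Σ² = 7/429  (sign -1)
I_A²/I_B² = (20/1287)/(7/429) = 20/21

20/21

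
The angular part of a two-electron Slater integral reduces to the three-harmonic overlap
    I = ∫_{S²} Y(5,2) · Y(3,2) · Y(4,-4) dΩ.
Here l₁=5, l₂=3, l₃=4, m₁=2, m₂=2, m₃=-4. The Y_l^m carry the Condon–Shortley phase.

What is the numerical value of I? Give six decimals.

-0.109480

m-sum 0 ✓  L=12 even ✓  2≤4≤8 ✓
Π(2lᵢ+1) = 11×7×9 = 693
triangle coeff Δ(5,3,4) = 1/180180
Σ_t [1,3]: t=1:−1/576 t=2:+1/144 t=3:−1/576 = 1/288
(3j)²=20/1001 [(5 3 4; 0 0 0)], sign=+1
Σ_t [3,3]: t=3:−1/8640 = -1/8640
(3j)²=14/1287 [(5 3 4; 2 2 -4)], sign=-1
⇒ 4πI² = 280/1859
I = (-1)√(280/1859/(4π)) = -0.10947990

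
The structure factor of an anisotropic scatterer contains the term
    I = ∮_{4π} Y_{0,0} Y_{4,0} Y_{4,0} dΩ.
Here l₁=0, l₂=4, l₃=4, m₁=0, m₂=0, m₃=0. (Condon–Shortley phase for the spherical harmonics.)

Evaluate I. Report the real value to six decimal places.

Rules hold: Σm=0, L=8 even, 4≤4≤4.
N = 1·9·9 = 81
Δ = 0!·0!·8!/9! = 1/9
Racah Σ t=0..0: t=0:+1/576 = 1/576
⇒ 3j(0 4 4; 0 0 0)² = 1/9, sgn +1
(m-triple is (0,0,0) — same symbol as above.)
4πI² = N·(3j₀)²·(3jₘ)² = 1/1
I = +1·√(1/4π) = 0.28209479

0.282095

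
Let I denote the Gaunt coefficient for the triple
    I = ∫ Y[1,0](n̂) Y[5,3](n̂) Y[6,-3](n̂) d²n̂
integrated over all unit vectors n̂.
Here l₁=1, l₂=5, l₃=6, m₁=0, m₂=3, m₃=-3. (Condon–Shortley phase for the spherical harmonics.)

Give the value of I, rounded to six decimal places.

-0.212310

Checks pass: Σm=0; 12 even; l₃=6∈[4,6].
(2·1+1)(2·5+1)(2·6+1) = 429
Δ: 0! 2! 10! / 13! → 1/858
sum: t=0:+1/14400 = 1/14400
3j²(1 5 6; 0 0 0) = Δ·Π!·Σ² = 6/143  (sign +1)
sum: t=0:+1/80640 = 1/80640
3j²(1 5 6; 0 3 -3) = Δ·Π!·Σ² = 9/286  (sign -1)
combine: 4πI² = 429·6/143·9/286 = 81/143
take √, sign -1: I = -0.21230956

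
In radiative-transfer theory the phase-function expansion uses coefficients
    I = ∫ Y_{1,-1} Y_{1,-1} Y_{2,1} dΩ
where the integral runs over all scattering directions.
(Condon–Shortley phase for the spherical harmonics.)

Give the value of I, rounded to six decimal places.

m-sum = -1 − 1 + 1 = -1 ≠ 0 ⇒ I = 0

0.000000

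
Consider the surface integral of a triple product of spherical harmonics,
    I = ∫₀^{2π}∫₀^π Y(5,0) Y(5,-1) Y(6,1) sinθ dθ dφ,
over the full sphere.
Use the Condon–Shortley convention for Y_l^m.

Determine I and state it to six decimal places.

Checks pass: Σm=0; 16 even; l₃=6∈[0,10].
(2·5+1)(2·5+1)(2·6+1) = 1573
Δ: 4! 6! 6! / 17! → 1/28588560
sum: t=0:+1/345600 t=1:−1/13824 t=2:+1/5184 t=3:−1/13824 t=4:+1/345600 = 7/129600
3j²(5 5 6; 0 0 0) = Δ·Π!·Σ² = 80/7293  (sign +1)
sum: t=0:+1/138240 t=1:−1/10368 t=2:+1/6912 t=3:−1/34560 t=4:+1/2073600 = 7/259200
3j²(5 5 6; 0 -1 1) = Δ·Π!·Σ² = 28/7293  (sign -1)
combine: 4πI² = 1573·80/7293·28/7293 = 2240/33813
take √, sign -1: I = -0.07260679

-0.072607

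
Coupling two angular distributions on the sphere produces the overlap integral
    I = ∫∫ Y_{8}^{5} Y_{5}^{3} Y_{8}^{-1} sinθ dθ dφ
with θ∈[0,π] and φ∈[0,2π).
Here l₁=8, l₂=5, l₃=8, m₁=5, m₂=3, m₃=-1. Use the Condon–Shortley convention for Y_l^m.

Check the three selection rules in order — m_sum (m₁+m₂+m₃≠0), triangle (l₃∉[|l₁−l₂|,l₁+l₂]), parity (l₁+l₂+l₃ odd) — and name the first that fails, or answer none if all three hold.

azimuthal sum: 5 + 3 − 1 = 7  ✗
3 ≤ 8 ≤ 13 (triangle on l)
L = 8 + 5 + 8 = 21 (odd)

m_sum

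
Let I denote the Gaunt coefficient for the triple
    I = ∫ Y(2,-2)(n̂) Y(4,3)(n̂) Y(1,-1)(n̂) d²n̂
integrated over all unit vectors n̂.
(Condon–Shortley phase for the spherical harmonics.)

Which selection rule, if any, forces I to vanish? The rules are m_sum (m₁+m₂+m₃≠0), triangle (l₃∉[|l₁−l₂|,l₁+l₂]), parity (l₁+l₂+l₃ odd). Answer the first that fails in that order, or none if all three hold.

Σmᵢ = 0  ✓
l₃∈[|l₁−l₂|,l₁+l₂]=[2,6], have l₃=1  ✗
Σlᵢ = 7 ⇒ odd

triangle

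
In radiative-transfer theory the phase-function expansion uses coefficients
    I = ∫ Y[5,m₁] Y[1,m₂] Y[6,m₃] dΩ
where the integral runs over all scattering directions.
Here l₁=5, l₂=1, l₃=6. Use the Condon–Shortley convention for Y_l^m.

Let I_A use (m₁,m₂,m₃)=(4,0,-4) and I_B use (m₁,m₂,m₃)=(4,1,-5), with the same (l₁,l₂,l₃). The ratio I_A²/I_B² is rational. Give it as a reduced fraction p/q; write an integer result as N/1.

4/11

l's match ⇒ only the (l;m) 3-j factors differ between A and B.
A: triangle coeff Δ(5,1,6) = 1/858; Σ_t [0,0]: t=0:+1/362880 = 1/362880; (3j)²=10/429 [(5 1 6; 4 0 -4)], sign=+1
B: triangle coeff Δ(5,1,6) = 1/858; Σ_t [0,0]: t=0:+1/725760 = 1/725760; (3j)²=5/78 [(5 1 6; 4 1 -5)], sign=-1
I_A²/I_B² = (10/429)/(5/78) = 4/11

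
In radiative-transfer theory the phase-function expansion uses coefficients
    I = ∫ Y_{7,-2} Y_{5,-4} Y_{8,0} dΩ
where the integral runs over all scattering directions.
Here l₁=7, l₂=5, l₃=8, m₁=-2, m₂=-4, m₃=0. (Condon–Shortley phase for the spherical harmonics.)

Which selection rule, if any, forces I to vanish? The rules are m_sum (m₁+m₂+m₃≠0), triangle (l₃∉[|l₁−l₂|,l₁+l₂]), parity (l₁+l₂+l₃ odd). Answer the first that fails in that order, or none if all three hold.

m_sum

Σmᵢ = -6  ✗
l₃∈[|l₁−l₂|,l₁+l₂]=[2,12], have l₃=8
Σlᵢ = 20 ⇒ even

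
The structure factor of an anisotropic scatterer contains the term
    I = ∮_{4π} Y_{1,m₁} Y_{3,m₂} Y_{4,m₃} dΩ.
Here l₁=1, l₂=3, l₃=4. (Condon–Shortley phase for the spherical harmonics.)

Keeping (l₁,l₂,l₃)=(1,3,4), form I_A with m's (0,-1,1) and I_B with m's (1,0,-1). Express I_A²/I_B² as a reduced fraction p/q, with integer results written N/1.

Shared (l₁,l₂,l₃)=(1,3,4): N and (l;000)² cancel in I_A²/I_B².
A: Δ = 0!·2!·6!/9! = 1/252; Racah Σ t=0..0: t=0:+1/48 = 1/48; ⇒ 3j(1 3 4; 0 -1 1)² = 5/84, sgn -1
B: Δ = 0!·2!·6!/9! = 1/252; Racah Σ t=0..0: t=0:+1/72 = 1/72; ⇒ 3j(1 3 4; 1 0 -1)² = 5/126, sgn -1
I_A²/I_B² = (5/84)/(5/126) = 3/2

3/2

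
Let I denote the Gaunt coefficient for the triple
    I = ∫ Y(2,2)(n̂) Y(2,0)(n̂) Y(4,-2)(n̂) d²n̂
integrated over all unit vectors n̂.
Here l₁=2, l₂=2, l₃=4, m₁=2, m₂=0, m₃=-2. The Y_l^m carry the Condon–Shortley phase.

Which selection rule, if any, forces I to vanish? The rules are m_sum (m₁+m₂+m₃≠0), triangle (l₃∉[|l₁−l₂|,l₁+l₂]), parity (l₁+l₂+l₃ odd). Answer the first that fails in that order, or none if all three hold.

none

azimuthal sum: 2 + 0 − 2 = 0  ✓
0 ≤ 4 ≤ 4 (triangle on l)  ✓
L = 2 + 2 + 4 = 8 (even)  ✓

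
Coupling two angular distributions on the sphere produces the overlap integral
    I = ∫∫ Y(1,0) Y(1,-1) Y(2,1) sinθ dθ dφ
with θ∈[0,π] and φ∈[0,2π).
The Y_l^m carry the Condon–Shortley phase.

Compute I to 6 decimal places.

-0.218510

m-sum 0 ✓  L=4 even ✓  0≤2≤2 ✓
Π(2lᵢ+1) = 3×3×5 = 45
triangle coeff Δ(1,1,2) = 1/30
Σ_t [0,0]: t=0:+1/1 = 1/1
(3j)²=2/15 [(1 1 2; 0 0 0)], sign=+1
Σ_t [0,0]: t=0:+1/2 = 1/2
(3j)²=1/10 [(1 1 2; 0 -1 1)], sign=-1
⇒ 4πI² = 3/5
I = (-1)√(3/5/(4π)) = -0.21850969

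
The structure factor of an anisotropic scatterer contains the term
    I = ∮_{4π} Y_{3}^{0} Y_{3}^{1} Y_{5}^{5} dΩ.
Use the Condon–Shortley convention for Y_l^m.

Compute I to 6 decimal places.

0.000000

0 + 1 + 5 = 6 ≠ 0: azimuthal integral kills it; I = 0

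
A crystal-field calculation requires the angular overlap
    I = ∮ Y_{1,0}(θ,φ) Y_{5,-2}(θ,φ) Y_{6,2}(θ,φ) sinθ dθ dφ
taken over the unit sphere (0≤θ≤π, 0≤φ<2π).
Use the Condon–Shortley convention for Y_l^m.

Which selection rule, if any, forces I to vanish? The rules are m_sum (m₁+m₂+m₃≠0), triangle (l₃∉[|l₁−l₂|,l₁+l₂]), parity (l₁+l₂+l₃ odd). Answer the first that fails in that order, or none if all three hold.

none

azimuthal sum: 0 − 2 + 2 = 0  ✓
4 ≤ 6 ≤ 6 (triangle on l)  ✓
L = 1 + 5 + 6 = 12 (even)  ✓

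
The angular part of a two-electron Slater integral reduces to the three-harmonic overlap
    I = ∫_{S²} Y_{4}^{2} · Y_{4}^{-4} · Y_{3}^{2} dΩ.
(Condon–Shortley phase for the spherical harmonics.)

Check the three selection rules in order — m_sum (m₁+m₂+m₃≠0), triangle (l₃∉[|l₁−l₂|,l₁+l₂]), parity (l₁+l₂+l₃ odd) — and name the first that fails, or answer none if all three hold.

Σmᵢ = 0  ✓
l₃∈[|l₁−l₂|,l₁+l₂]=[0,8], have l₃=3  ✓
Σlᵢ = 11 ⇒ odd  ✗

parity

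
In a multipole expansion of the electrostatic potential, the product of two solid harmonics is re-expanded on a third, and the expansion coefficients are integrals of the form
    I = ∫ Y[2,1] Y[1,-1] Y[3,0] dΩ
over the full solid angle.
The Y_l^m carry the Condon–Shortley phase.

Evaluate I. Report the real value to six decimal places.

Rules hold: Σm=0, L=6 even, 1≤3≤3.
N = 5·3·7 = 105
Δ = 0!·4!·2!/7! = 1/105
Racah Σ t=0..0: t=0:+1/4 = 1/4
⇒ 3j(2 1 3; 0 0 0)² = 3/35, sgn -1
Racah Σ t=0..0: t=0:+1/12 = 1/12
⇒ 3j(2 1 3; 1 -1 0)² = 1/35, sgn -1
4πI² = N·(3j₀)²·(3jₘ)² = 9/35
I = +1·√(0.257143/4π) = 0.14304817

0.143048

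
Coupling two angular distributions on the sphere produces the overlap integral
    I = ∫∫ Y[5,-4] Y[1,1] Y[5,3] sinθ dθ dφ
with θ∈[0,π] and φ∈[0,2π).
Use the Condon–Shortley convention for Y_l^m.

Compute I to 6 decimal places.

l₁+l₂+l₃=11 is odd: 3j(l;000)=0 ⇒ I=0

0.000000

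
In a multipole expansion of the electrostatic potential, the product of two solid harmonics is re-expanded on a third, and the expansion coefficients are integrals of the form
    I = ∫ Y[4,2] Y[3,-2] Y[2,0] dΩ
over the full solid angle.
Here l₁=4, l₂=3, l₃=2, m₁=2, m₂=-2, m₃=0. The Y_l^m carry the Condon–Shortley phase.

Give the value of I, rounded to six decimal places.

Σlᵢ=9 odd — θ-integrand is odd under cosθ→−cosθ; I=0

0.000000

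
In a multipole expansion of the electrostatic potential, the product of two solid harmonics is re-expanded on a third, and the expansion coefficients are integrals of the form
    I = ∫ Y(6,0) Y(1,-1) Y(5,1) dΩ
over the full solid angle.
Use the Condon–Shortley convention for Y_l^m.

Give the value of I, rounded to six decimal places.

Checks pass: Σm=0; 12 even; l₃=5∈[5,7].
(2·6+1)(2·1+1)(2·5+1) = 429
Δ: 2! 10! 0! / 13! → 1/858
sum: t=1:−1/14400 = -1/14400
3j²(6 1 5; 0 0 0) = Δ·Π!·Σ² = 6/143  (sign +1)
sum: t=0:+1/34560 = 1/34560
3j²(6 1 5; 0 -1 1) = Δ·Π!·Σ² = 5/286  (sign +1)
combine: 4πI² = 429·6/143·5/286 = 45/143
take √, sign +1: I = 0.15824621

0.158246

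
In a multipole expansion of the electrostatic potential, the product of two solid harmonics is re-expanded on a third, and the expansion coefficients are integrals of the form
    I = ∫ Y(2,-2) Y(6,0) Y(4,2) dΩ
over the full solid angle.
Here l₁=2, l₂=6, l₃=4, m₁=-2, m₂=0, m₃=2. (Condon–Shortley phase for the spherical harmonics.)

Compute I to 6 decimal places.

0.061597

m-sum 0 ✓  L=12 even ✓  4≤4≤8 ✓
Π(2lᵢ+1) = 5×13×9 = 585
triangle coeff Δ(2,6,4) = 1/6435
Σ_t [2,2]: t=2:+1/2304 = 1/2304
(3j)²=5/143 [(2 6 4; 0 0 0)], sign=+1
Σ_t [4,4]: t=4:+1/34560 = 1/34560
(3j)²=1/429 [(2 6 4; -2 0 2)], sign=+1
⇒ 4πI² = 75/1573
I = (+1)√(75/1573/(4π)) = 0.06159725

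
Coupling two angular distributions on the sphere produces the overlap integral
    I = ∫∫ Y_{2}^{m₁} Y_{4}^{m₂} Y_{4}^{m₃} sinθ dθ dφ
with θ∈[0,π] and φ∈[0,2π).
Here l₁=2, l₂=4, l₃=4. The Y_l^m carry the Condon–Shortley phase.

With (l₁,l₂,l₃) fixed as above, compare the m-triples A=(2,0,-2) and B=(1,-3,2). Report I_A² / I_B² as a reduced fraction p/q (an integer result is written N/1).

36/35

Shared (l₁,l₂,l₃)=(2,4,4): N and (l;000)² cancel in I_A²/I_B².
A: Δ = 2!·2!·6!/11! = 1/13860; Racah Σ t=0..0: t=0:+1/192 = 1/192; ⇒ 3j(2 4 4; 2 0 -2)² = 3/77, sgn +1
B: Δ = 2!·2!·6!/11! = 1/13860; Racah Σ t=0..1: t=0:+1/240 t=1:−1/1440 = 1/288; ⇒ 3j(2 4 4; 1 -3 2)² = 5/132, sgn +1
I_A²/I_B² = (3/77)/(5/132) = 36/35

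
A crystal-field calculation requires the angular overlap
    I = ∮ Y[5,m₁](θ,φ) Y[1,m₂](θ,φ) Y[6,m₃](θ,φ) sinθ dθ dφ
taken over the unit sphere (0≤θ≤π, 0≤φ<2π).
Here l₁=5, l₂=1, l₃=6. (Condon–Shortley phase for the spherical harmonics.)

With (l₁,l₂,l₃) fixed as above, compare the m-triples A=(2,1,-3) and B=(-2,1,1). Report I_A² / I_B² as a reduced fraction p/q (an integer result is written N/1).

18/5

l's match ⇒ only the (l;m) 3-j factors differ between A and B.
A: triangle coeff Δ(5,1,6) = 1/858; Σ_t [0,0]: t=0:+1/60480 = 1/60480; (3j)²=6/143 [(5 1 6; 2 1 -3)], sign=-1
B: triangle coeff Δ(5,1,6) = 1/858; Σ_t [0,0]: t=0:+1/60480 = 1/60480; (3j)²=5/429 [(5 1 6; -2 1 1)], sign=-1
I_A²/I_B² = (6/143)/(5/429) = 18/5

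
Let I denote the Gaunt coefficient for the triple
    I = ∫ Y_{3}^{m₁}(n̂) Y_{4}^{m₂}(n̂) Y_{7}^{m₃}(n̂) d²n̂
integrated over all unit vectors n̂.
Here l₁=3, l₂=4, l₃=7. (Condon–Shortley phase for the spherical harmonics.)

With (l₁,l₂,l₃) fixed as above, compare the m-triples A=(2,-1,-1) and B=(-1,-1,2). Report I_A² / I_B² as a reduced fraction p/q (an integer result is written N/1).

4/15

Same 3,4,7: normalisation and zero-m 3j drop out of the ratio.
A: Δ: 0! 6! 8! / 15! → 1/45045; sum: t=0:+1/86400 = 1/86400; 3j²(3 4 7; 2 -1 -1) = Δ·Π!·Σ² = 16/2145  (sign +1)
B: Δ: 0! 6! 8! / 15! → 1/45045; sum: t=0:+1/34560 = 1/34560; 3j²(3 4 7; -1 -1 2) = Δ·Π!·Σ² = 4/143  (sign -1)
I_A²/I_B² = (16/2145)/(4/143) = 4/15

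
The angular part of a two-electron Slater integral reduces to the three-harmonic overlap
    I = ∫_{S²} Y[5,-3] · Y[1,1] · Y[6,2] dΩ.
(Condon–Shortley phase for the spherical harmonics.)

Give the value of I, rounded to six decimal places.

Checks pass: Σm=0; 12 even; l₃=6∈[4,6].
(2·5+1)(2·1+1)(2·6+1) = 429
Δ: 0! 10! 2! / 13! → 1/858
sum: t=0:+1/14400 = 1/14400
3j²(5 1 6; 0 0 0) = Δ·Π!·Σ² = 6/143  (sign +1)
sum: t=0:+1/161280 = 1/161280
3j²(5 1 6; -3 1 2) = Δ·Π!·Σ² = 1/143  (sign +1)
combine: 4πI² = 429·6/143·1/143 = 18/143
take √, sign +1: I = 0.10008369

0.100084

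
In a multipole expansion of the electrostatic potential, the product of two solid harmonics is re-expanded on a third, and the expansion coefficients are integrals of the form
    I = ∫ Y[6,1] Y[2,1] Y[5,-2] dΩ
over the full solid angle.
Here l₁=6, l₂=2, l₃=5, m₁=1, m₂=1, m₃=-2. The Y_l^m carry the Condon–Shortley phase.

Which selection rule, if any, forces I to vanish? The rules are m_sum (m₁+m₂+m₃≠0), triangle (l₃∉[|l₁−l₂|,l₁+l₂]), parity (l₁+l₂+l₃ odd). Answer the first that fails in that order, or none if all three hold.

parity

m₁+m₂+m₃ = 1 + 1 − 2 = 0  ✓
triangle: |6−2|=4 ≤ l₃=5 ≤ 6+2=8  ✓
parity: l₁+l₂+l₃ = 13 is odd  ✗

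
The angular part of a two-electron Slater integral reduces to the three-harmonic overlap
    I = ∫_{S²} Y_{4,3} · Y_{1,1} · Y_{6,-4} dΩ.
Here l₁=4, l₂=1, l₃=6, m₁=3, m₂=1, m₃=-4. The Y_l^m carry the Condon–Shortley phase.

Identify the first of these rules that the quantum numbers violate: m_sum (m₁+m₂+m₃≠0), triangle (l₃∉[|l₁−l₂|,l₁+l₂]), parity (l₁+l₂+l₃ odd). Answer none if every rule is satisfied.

triangle

m₁+m₂+m₃ = 3 + 1 − 4 = 0  ✓
triangle: |4−1|=3 ≤ l₃=6 ≤ 4+1=5  ✗
parity: l₁+l₂+l₃ = 11 is odd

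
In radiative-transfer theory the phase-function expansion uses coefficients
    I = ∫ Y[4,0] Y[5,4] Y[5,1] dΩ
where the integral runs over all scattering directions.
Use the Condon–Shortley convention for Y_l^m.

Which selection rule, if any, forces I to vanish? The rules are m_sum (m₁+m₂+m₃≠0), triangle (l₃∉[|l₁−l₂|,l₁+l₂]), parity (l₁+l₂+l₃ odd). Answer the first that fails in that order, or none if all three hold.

m_sum

m₁+m₂+m₃ = 0 + 4 + 1 = 5  ✗
triangle: |4−5|=1 ≤ l₃=5 ≤ 4+5=9
parity: l₁+l₂+l₃ = 14 is even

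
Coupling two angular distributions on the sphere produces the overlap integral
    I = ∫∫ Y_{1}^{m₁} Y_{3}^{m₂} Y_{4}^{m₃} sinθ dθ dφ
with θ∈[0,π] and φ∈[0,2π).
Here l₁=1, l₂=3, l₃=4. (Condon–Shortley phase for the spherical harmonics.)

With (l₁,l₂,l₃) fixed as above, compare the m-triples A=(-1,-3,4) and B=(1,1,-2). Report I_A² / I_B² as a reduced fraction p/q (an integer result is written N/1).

Same 1,3,4: normalisation and zero-m 3j drop out of the ratio.
A: Δ: 0! 2! 6! / 9! → 1/252; sum: t=0:+1/1440 = 1/1440; 3j²(1 3 4; -1 -3 4) = Δ·Π!·Σ² = 1/9  (sign +1)
B: Δ: 0! 2! 6! / 9! → 1/252; sum: t=0:+1/96 = 1/96; 3j²(1 3 4; 1 1 -2) = Δ·Π!·Σ² = 5/84  (sign +1)
I_A²/I_B² = (1/9)/(5/84) = 28/15

28/15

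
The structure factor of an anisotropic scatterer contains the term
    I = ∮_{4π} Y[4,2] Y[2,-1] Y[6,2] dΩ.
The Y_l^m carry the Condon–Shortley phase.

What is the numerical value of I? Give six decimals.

2 − 1 + 2 = 3 ≠ 0: azimuthal integral kills it; I = 0

0.000000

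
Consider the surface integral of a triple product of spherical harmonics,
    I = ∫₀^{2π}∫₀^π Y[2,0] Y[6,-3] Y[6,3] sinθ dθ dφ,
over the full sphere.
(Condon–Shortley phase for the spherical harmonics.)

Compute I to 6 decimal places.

Checks pass: Σm=0; 14 even; l₃=6∈[4,8].
(2·2+1)(2·6+1)(2·6+1) = 845
Δ: 2! 2! 10! / 15! → 1/90090
sum: t=0:+1/69120 t=1:−1/14400 t=2:+1/69120 = -7/172800
3j²(2 6 6; 0 0 0) = Δ·Π!·Σ² = 14/715  (sign -1)
sum: t=0:+1/120960 t=1:−1/80640 t=2:+1/1451520 = -1/290304
3j²(2 6 6; 0 -3 3) = Δ·Π!·Σ² = 5/2002  (sign +1)
combine: 4πI² = 845·14/715·5/2002 = 5/121
take √, sign -1: I = -0.05734392

-0.057344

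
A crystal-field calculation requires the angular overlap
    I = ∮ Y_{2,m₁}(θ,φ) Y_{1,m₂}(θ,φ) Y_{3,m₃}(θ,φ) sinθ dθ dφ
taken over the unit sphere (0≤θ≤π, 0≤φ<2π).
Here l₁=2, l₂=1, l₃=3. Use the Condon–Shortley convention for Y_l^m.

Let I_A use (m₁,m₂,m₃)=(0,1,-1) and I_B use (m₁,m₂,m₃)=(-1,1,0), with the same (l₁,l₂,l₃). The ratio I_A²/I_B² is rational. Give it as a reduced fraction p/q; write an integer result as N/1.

2/1

Same 2,1,3: normalisation and zero-m 3j drop out of the ratio.
A: Δ: 0! 4! 2! / 7! → 1/105; sum: t=0:+1/8 = 1/8; 3j²(2 1 3; 0 1 -1) = Δ·Π!·Σ² = 2/35  (sign +1)
B: Δ: 0! 4! 2! / 7! → 1/105; sum: t=0:+1/12 = 1/12; 3j²(2 1 3; -1 1 0) = Δ·Π!·Σ² = 1/35  (sign -1)
I_A²/I_B² = (2/35)/(1/35) = 2/1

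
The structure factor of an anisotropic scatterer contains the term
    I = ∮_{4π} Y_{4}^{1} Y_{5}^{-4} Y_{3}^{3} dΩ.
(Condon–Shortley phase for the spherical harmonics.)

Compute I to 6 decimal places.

-0.186208

Rules hold: Σm=0, L=12 even, 1≤3≤9.
N = 9·11·7 = 693
Δ = 6!·2!·4!/13! = 1/180180
Racah Σ t=2..4: t=2:+1/576 t=3:−1/144 t=4:+1/576 = -1/288
⇒ 3j(4 5 3; 0 0 0)² = 20/1001, sgn +1
Racah Σ t=1..1: t=1:−1/5760 = -1/5760
⇒ 3j(4 5 3; 1 -4 3)² = 9/286, sgn -1
4πI² = N·(3j₀)²·(3jₘ)² = 810/1859
I = -1·√(0.435718/4π) = -0.18620781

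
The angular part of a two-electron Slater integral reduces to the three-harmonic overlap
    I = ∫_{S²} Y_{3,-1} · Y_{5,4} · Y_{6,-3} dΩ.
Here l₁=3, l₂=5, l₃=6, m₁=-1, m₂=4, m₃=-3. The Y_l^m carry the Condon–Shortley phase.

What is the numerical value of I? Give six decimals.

0.176531

m-sum 0 ✓  L=14 even ✓  2≤6≤8 ✓
Π(2lᵢ+1) = 7×11×13 = 1001
triangle coeff Δ(3,5,6) = 1/675675
Σ_t [0,2]: t=0:+1/8640 t=1:−1/2304 t=2:+1/8640 = -7/34560
(3j)²=7/429 [(3 5 6; 0 0 0)], sign=-1
Σ_t [1,2]: t=1:−1/241920 t=2:+1/40320 = 1/48384
(3j)²=24/1001 [(3 5 6; -1 4 -3)], sign=-1
⇒ 4πI² = 56/143
I = (+1)√(56/143/(4π)) = 0.17653103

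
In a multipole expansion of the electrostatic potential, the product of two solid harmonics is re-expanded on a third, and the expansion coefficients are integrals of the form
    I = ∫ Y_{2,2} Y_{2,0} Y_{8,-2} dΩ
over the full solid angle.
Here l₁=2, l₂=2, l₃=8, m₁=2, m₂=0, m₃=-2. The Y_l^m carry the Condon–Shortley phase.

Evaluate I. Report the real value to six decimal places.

triangle: need 0≤l₃≤4, have 8; I=0

0.000000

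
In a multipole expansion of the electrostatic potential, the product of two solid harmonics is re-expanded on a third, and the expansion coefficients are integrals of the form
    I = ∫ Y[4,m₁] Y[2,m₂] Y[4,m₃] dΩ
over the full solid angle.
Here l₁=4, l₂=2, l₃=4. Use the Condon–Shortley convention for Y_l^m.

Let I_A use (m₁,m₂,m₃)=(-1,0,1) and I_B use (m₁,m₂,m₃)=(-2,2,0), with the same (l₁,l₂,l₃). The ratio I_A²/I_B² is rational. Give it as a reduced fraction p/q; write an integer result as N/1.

l's match ⇒ only the (l;m) 3-j factors differ between A and B.
A: triangle coeff Δ(4,2,4) = 1/13860; Σ_t [0,2]: t=0:+1/480 t=1:−1/48 t=2:+1/144 = -17/1440; (3j)²=289/13860 [(4 2 4; -1 0 1)], sign=+1
B: triangle coeff Δ(4,2,4) = 1/13860; Σ_t [2,2]: t=2:+1/192 = 1/192; (3j)²=3/77 [(4 2 4; -2 2 0)], sign=+1
I_A²/I_B² = (289/13860)/(3/77) = 289/540

289/540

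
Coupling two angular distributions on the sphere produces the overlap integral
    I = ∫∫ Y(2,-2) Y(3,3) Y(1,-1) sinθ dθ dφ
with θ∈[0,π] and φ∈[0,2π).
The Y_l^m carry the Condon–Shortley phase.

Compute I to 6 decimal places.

-0.319865

Checks pass: Σm=0; 6 even; l₃=1∈[1,5].
(2·2+1)(2·3+1)(2·1+1) = 105
Δ: 4! 0! 2! / 7! → 1/105
sum: t=2:+1/4 = 1/4
3j²(2 3 1; 0 0 0) = Δ·Π!·Σ² = 3/35  (sign -1)
sum: t=4:+1/48 = 1/48
3j²(2 3 1; -2 3 -1) = Δ·Π!·Σ² = 1/7  (sign +1)
combine: 4πI² = 105·3/35·1/7 = 9/7
take √, sign -1: I = -0.31986543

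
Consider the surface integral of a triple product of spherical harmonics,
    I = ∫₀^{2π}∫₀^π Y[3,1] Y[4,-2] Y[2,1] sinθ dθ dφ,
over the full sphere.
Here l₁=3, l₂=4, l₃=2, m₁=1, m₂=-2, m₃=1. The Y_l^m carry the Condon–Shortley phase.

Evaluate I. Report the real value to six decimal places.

0.000000

L=9 odd ⇒ parity kills the (l;000) factor ⇒ I = 0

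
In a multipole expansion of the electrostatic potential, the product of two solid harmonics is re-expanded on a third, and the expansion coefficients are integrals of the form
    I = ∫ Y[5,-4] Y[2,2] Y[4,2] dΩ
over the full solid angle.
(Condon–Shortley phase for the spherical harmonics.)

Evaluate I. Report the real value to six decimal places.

l₁+l₂+l₃=11 is odd: 3j(l;000)=0 ⇒ I=0

0.000000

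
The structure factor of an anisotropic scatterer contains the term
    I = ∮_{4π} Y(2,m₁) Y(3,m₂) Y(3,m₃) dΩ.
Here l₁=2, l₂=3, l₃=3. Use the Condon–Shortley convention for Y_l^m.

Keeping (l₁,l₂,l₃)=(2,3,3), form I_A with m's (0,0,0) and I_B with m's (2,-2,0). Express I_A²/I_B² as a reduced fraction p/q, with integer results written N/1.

Shared (l₁,l₂,l₃)=(2,3,3): N and (l;000)² cancel in I_A²/I_B².
A: Δ = 2!·2!·4!/9! = 1/3780; Racah Σ t=0..2: t=0:+1/24 t=1:−1/4 t=2:+1/24 = -1/6; ⇒ 3j(2 3 3; 0 0 0)² = 4/105, sgn +1
B: Δ = 2!·2!·4!/9! = 1/3780; Racah Σ t=0..0: t=0:+1/24 = 1/24; ⇒ 3j(2 3 3; 2 -2 0)² = 1/21, sgn -1
I_A²/I_B² = (4/105)/(1/21) = 4/5

4/5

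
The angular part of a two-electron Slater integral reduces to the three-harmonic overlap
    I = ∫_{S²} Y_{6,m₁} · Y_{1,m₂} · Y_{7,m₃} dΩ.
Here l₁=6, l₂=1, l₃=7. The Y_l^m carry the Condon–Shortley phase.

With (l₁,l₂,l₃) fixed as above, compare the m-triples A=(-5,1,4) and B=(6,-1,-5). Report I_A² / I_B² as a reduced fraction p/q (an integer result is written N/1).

3/1

Shared (l₁,l₂,l₃)=(6,1,7): N and (l;000)² cancel in I_A²/I_B².
A: Δ = 0!·12!·2!/15! = 1/1365; Racah Σ t=0..0: t=0:+1/79833600 = 1/79833600; ⇒ 3j(6 1 7; -5 1 4)² = 1/455, sgn -1
B: Δ = 0!·12!·2!/15! = 1/1365; Racah Σ t=0..0: t=0:+1/958003200 = 1/958003200; ⇒ 3j(6 1 7; 6 -1 -5)² = 1/1365, sgn +1
I_A²/I_B² = (1/455)/(1/1365) = 3/1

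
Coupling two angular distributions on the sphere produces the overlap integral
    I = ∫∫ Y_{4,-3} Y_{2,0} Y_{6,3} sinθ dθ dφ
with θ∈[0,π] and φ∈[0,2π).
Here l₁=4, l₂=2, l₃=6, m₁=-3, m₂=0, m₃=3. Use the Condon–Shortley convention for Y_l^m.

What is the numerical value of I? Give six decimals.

-0.165283

Rules hold: Σm=0, L=12 even, 2≤6≤6.
N = 9·5·13 = 585
Δ = 0!·8!·4!/13! = 1/6435
Racah Σ t=0..0: t=0:+1/2304 = 1/2304
⇒ 3j(4 2 6; 0 0 0)² = 5/143, sgn +1
Racah Σ t=0..0: t=0:+1/20160 = 1/20160
⇒ 3j(4 2 6; -3 0 3)² = 12/715, sgn -1
4πI² = N·(3j₀)²·(3jₘ)² = 540/1573
I = -1·√(0.343293/4π) = -0.16528277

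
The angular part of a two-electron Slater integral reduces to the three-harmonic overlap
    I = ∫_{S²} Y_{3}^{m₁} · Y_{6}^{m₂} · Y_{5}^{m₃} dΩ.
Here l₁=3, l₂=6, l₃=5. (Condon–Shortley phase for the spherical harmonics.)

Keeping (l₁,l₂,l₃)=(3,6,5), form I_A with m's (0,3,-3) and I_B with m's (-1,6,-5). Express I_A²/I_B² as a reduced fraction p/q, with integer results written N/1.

l's match ⇒ only the (l;m) 3-j factors differ between A and B.
A: triangle coeff Δ(3,6,5) = 1/675675; Σ_t [1,3]: t=1:−1/483840 t=2:+1/20160 t=3:−1/17280 = -1/96768; (3j)²=1/1001 [(3 6 5; 0 3 -3)], sign=-1
B: triangle coeff Δ(3,6,5) = 1/675675; Σ_t [4,4]: t=4:+1/1935360 = 1/1935360; (3j)²=3/91 [(3 6 5; -1 6 -5)], sign=+1
I_A²/I_B² = (1/1001)/(3/91) = 1/33

1/33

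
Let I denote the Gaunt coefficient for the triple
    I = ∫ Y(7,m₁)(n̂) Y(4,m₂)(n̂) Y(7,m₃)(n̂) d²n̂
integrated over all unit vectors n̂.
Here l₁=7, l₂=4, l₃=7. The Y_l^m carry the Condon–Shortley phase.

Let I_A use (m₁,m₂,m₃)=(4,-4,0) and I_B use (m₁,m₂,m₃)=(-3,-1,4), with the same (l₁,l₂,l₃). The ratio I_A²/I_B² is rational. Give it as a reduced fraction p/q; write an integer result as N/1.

300/169

Same 7,4,7: normalisation and zero-m 3j drop out of the ratio.
A: Δ: 4! 10! 4! / 19! → 1/58198140; sum: t=0:+1/17418240 = 1/17418240; 3j²(7 4 7; 4 -4 0) = Δ·Π!·Σ² = 175/12597  (sign -1)
B: Δ: 4! 10! 4! / 19! → 1/58198140; sum: t=0:+1/522547200 t=1:−1/8709120 t=2:+1/1935360 t=3:−1/4354560 = 13/74649600; 3j²(7 4 7; -3 -1 4) = Δ·Π!·Σ² = 91/11628  (sign -1)
I_A²/I_B² = (175/12597)/(91/11628) = 300/169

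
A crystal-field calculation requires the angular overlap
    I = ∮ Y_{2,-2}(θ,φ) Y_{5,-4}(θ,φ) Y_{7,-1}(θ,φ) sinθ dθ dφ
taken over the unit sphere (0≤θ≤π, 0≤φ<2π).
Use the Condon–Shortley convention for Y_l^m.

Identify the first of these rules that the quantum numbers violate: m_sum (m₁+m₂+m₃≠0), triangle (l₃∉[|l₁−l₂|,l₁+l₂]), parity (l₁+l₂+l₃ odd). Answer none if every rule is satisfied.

m₁+m₂+m₃ = -2 − 4 − 1 = -7  ✗
triangle: |2−5|=3 ≤ l₃=7 ≤ 2+5=7
parity: l₁+l₂+l₃ = 14 is even

m_sum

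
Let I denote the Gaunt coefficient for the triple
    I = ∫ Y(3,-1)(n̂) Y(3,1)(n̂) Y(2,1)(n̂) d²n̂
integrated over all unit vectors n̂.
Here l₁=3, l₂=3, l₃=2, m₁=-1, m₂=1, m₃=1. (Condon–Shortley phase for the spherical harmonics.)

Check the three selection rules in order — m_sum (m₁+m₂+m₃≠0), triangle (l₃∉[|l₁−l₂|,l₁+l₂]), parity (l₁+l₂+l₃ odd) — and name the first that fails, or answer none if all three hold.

m_sum

azimuthal sum: -1 + 1 + 1 = 1  ✗
0 ≤ 2 ≤ 6 (triangle on l)
L = 3 + 3 + 2 = 8 (even)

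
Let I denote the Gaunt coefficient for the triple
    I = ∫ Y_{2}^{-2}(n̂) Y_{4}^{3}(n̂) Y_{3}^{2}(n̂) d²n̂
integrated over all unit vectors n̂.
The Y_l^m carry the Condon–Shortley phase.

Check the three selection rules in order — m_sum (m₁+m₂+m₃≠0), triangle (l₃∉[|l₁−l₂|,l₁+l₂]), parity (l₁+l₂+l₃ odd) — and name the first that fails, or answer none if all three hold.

m_sum

m₁+m₂+m₃ = -2 + 3 + 2 = 3  ✗
triangle: |2−4|=2 ≤ l₃=3 ≤ 2+4=6
parity: l₁+l₂+l₃ = 9 is odd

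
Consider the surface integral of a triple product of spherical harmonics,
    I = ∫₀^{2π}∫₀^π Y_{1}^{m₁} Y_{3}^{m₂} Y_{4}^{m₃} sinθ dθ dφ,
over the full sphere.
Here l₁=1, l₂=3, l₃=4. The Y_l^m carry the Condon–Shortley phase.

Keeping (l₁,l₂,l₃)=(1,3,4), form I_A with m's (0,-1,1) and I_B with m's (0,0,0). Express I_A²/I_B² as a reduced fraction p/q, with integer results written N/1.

15/16

Same 1,3,4: normalisation and zero-m 3j drop out of the ratio.
A: Δ: 0! 2! 6! / 9! → 1/252; sum: t=0:+1/48 = 1/48; 3j²(1 3 4; 0 -1 1) = Δ·Π!·Σ² = 5/84  (sign -1)
B: Δ: 0! 2! 6! / 9! → 1/252; sum: t=0:+1/36 = 1/36; 3j²(1 3 4; 0 0 0) = Δ·Π!·Σ² = 4/63  (sign +1)
I_A²/I_B² = (5/84)/(4/63) = 15/16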